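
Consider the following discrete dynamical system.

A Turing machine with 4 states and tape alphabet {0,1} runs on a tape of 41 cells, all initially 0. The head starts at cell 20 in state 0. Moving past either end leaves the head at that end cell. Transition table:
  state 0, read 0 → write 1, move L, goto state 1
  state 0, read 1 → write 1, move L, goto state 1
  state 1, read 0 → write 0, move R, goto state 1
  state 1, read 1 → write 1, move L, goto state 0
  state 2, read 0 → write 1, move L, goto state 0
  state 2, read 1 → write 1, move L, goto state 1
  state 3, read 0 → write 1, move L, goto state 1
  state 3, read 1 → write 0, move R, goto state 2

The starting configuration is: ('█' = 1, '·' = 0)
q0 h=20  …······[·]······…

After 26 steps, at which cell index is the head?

k=0  q0 h=20  …······[·]······…
k=1  q1 h=19  …······[·]█·····…
k=2  q1 h=20  …······[█]······…
k=3  q0 h=19  …······[·]█·····…
k=4  q1 h=18  …······[·]██····…
k=5  q1 h=19  …······[█]█·····…
k=6  q0 h=18  …······[·]██····…
k=7  q1 h=17  …······[·]███···…
k=8  q1 h=18  …······[█]██····…
k=9  q0 h=17  …······[·]███···…
k=10  q1 h=16  …······[·]████··…
k=11  q1 h=17  …······[█]███···…
k=12  q0 h=16  …······[·]████··…
k=13  q1 h=15  …······[·]█████·…
k=14  q1 h=16  …······[█]████··…
k=15  q0 h=15  …······[·]█████·…
k=16  q1 h=14  …······[·]██████…
k=17  q1 h=15  …······[█]█████·…
k=18  q0 h=14  …······[·]██████…
k=19  q1 h=13  …······[·]██████…
k=20  q1 h=14  …······[█]██████…
k=21  q0 h=13  …······[·]██████…
k=22  q1 h=12  …······[·]██████…
k=23  q1 h=13  …······[█]██████…
k=24  q0 h=12  …······[·]██████…
k=25  q1 h=11  …······[·]██████…
k=26  q1 h=12  …······[█]██████…

12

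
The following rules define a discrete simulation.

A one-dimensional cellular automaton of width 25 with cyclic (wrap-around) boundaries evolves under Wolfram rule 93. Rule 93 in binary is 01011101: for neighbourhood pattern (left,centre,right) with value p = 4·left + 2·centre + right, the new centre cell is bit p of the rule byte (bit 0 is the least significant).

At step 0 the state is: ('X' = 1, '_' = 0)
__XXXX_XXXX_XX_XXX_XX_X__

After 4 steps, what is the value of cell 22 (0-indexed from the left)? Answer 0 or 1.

gen 0: __XXXX_XXXX_XX_XXX_XX_X__
gen 1: X_X__X_X__X_XX_X_X_XX_XXX
gen 2: X_XX_X_XX_X_XX_X_X_XX_X__
gen 3: X_XX_X_XX_X_XX_X_X_XX_XX_
gen 4: X_XX_X_XX_X_XX_X_X_XX_XX_

1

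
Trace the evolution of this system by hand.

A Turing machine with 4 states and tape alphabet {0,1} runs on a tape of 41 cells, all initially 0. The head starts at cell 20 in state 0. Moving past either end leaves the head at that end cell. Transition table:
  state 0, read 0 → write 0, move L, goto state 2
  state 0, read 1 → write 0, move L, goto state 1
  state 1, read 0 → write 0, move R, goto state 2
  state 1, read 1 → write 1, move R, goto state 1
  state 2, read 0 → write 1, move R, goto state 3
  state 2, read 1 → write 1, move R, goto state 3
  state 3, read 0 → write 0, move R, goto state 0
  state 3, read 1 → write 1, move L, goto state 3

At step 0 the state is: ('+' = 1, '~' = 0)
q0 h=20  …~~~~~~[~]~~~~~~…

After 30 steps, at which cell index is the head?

30

[0] q0 h=20  …~~~~~~[~]~~~~~~…
[1] q2 h=19  …~~~~~~[~]~~~~~~…
[2] q3 h=20  …~~~~~+[~]~~~~~~…
[3] q0 h=21  …~~~~+~[~]~~~~~~…
[4] q2 h=20  …~~~~~+[~]~~~~~~…
[5] q3 h=21  …~~~~++[~]~~~~~~…
[6] q0 h=22  …~~~++~[~]~~~~~~…
[7] q2 h=21  …~~~~++[~]~~~~~~…
[8] q3 h=22  …~~~+++[~]~~~~~~…
[9] q0 h=23  …~~+++~[~]~~~~~~…
[10] q2 h=22  …~~~+++[~]~~~~~~…
[11] q3 h=23  …~~++++[~]~~~~~~…
[12] q0 h=24  …~++++~[~]~~~~~~…
[13] q2 h=23  …~~++++[~]~~~~~~…
[14] q3 h=24  …~+++++[~]~~~~~~…
[15] q0 h=25  …+++++~[~]~~~~~~…
[16] q2 h=24  …~+++++[~]~~~~~~…
[17] q3 h=25  …++++++[~]~~~~~~…
[18] q0 h=26  …+++++~[~]~~~~~~…
[19] q2 h=25  …++++++[~]~~~~~~…
[20] q3 h=26  …++++++[~]~~~~~~…
[21] q0 h=27  …+++++~[~]~~~~~~…
[22] q2 h=26  …++++++[~]~~~~~~…
[23] q3 h=27  …++++++[~]~~~~~~…
[24] q0 h=28  …+++++~[~]~~~~~~…
[25] q2 h=27  …++++++[~]~~~~~~…
[26] q3 h=28  …++++++[~]~~~~~~…
[27] q0 h=29  …+++++~[~]~~~~~~…
[28] q2 h=28  …++++++[~]~~~~~~…
[29] q3 h=29  …++++++[~]~~~~~~…
[30] q0 h=30  …+++++~[~]~~~~~~…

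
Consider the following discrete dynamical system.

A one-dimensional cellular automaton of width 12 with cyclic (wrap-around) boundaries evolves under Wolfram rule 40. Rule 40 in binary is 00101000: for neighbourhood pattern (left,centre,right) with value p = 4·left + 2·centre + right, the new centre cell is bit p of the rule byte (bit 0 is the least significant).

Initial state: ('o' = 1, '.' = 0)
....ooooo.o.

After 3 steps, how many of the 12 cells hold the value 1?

gen 0: ....ooooo.o.
gen 1: ....o....o..
gen 2: ............
gen 3: ............

0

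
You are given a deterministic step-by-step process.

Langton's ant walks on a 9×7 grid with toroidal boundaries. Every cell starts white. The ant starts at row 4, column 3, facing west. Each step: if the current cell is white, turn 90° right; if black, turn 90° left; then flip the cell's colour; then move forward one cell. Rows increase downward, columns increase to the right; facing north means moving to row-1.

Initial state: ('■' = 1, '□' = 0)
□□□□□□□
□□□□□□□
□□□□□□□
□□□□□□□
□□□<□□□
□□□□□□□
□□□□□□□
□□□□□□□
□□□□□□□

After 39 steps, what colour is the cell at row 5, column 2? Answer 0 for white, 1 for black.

0) □□□□□□□
□□□□□□□
□□□□□□□
□□□□□□□
□□□<□□□
□□□□□□□
□□□□□□□
□□□□□□□
□□□□□□□
1) □□□□□□□
□□□□□□□
□□□□□□□
□□□^□□□
□□□■□□□
□□□□□□□
□□□□□□□
□□□□□□□
□□□□□□□
2) □□□□□□□
□□□□□□□
□□□□□□□
□□□■>□□
□□□■□□□
□□□□□□□
□□□□□□□
□□□□□□□
□□□□□□□
3) □□□□□□□
□□□□□□□
□□□□□□□
□□□■■□□
□□□■v□□
□□□□□□□
□□□□□□□
□□□□□□□
□□□□□□□
4) □□□□□□□
□□□□□□□
□□□□□□□
□□□■■□□
□□□<■□□
□□□□□□□
□□□□□□□
□□□□□□□
□□□□□□□
5) □□□□□□□
□□□□□□□
□□□□□□□
□□□■■□□
□□□□■□□
□□□v□□□
□□□□□□□
□□□□□□□
□□□□□□□
6) □□□□□□□
□□□□□□□
□□□□□□□
□□□■■□□
□□□□■□□
□□<■□□□
□□□□□□□
□□□□□□□
□□□□□□□
7) □□□□□□□
□□□□□□□
□□□□□□□
□□□■■□□
□□^□■□□
□□■■□□□
□□□□□□□
□□□□□□□
□□□□□□□
8) □□□□□□□
□□□□□□□
□□□□□□□
□□□■■□□
□□■>■□□
□□■■□□□
□□□□□□□
□□□□□□□
□□□□□□□
9) □□□□□□□
□□□□□□□
□□□□□□□
□□□■■□□
□□■■■□□
□□■v□□□
□□□□□□□
□□□□□□□
□□□□□□□
10) □□□□□□□
□□□□□□□
□□□□□□□
□□□■■□□
□□■■■□□
□□■□>□□
□□□□□□□
□□□□□□□
□□□□□□□
11) □□□□□□□
□□□□□□□
□□□□□□□
□□□■■□□
□□■■■□□
□□■□■□□
□□□□v□□
□□□□□□□
□□□□□□□
12) □□□□□□□
□□□□□□□
□□□□□□□
□□□■■□□
□□■■■□□
□□■□■□□
□□□<■□□
□□□□□□□
□□□□□□□
13) □□□□□□□
□□□□□□□
□□□□□□□
□□□■■□□
□□■■■□□
□□■^■□□
□□□■■□□
□□□□□□□
□□□□□□□
14) □□□□□□□
□□□□□□□
□□□□□□□
□□□■■□□
□□■■■□□
□□■■>□□
□□□■■□□
□□□□□□□
□□□□□□□
15) □□□□□□□
□□□□□□□
□□□□□□□
□□□■■□□
□□■■^□□
□□■■□□□
□□□■■□□
□□□□□□□
□□□□□□□
16) □□□□□□□
□□□□□□□
□□□□□□□
□□□■■□□
□□■<□□□
□□■■□□□
□□□■■□□
□□□□□□□
□□□□□□□
17) □□□□□□□
□□□□□□□
□□□□□□□
□□□■■□□
□□■□□□□
□□■v□□□
□□□■■□□
□□□□□□□
□□□□□□□
18) □□□□□□□
□□□□□□□
□□□□□□□
□□□■■□□
□□■□□□□
□□■□>□□
□□□■■□□
□□□□□□□
□□□□□□□
19) □□□□□□□
□□□□□□□
□□□□□□□
□□□■■□□
□□■□□□□
□□■□■□□
□□□■v□□
□□□□□□□
□□□□□□□
20) □□□□□□□
□□□□□□□
□□□□□□□
□□□■■□□
□□■□□□□
□□■□■□□
□□□■□>□
□□□□□□□
□□□□□□□
21) □□□□□□□
□□□□□□□
□□□□□□□
□□□■■□□
□□■□□□□
□□■□■□□
□□□■□■□
□□□□□v□
□□□□□□□
22) □□□□□□□
□□□□□□□
□□□□□□□
□□□■■□□
□□■□□□□
□□■□■□□
□□□■□■□
□□□□<■□
□□□□□□□
23) □□□□□□□
□□□□□□□
□□□□□□□
□□□■■□□
□□■□□□□
□□■□■□□
□□□■^■□
□□□□■■□
□□□□□□□
24) □□□□□□□
□□□□□□□
□□□□□□□
□□□■■□□
□□■□□□□
□□■□■□□
□□□■■>□
□□□□■■□
□□□□□□□
25) □□□□□□□
□□□□□□□
□□□□□□□
□□□■■□□
□□■□□□□
□□■□■^□
□□□■■□□
□□□□■■□
□□□□□□□
26) □□□□□□□
□□□□□□□
□□□□□□□
□□□■■□□
□□■□□□□
□□■□■■>
□□□■■□□
□□□□■■□
□□□□□□□
27) □□□□□□□
□□□□□□□
□□□□□□□
□□□■■□□
□□■□□□□
□□■□■■■
□□□■■□v
□□□□■■□
□□□□□□□
28) □□□□□□□
□□□□□□□
□□□□□□□
□□□■■□□
□□■□□□□
□□■□■■■
□□□■■<■
□□□□■■□
□□□□□□□
29) □□□□□□□
□□□□□□□
□□□□□□□
□□□■■□□
□□■□□□□
□□■□■^■
□□□■■■■
□□□□■■□
□□□□□□□
30) □□□□□□□
□□□□□□□
□□□□□□□
□□□■■□□
□□■□□□□
□□■□<□■
□□□■■■■
□□□□■■□
□□□□□□□
31) □□□□□□□
□□□□□□□
□□□□□□□
□□□■■□□
□□■□□□□
□□■□□□■
□□□■v■■
□□□□■■□
□□□□□□□
32) □□□□□□□
□□□□□□□
□□□□□□□
□□□■■□□
□□■□□□□
□□■□□□■
□□□■□>■
□□□□■■□
□□□□□□□
33) □□□□□□□
□□□□□□□
□□□□□□□
□□□■■□□
□□■□□□□
□□■□□^■
□□□■□□■
□□□□■■□
□□□□□□□
34) □□□□□□□
□□□□□□□
□□□□□□□
□□□■■□□
□□■□□□□
□□■□□■>
□□□■□□■
□□□□■■□
□□□□□□□
35) □□□□□□□
□□□□□□□
□□□□□□□
□□□■■□□
□□■□□□^
□□■□□■□
□□□■□□■
□□□□■■□
□□□□□□□
36) □□□□□□□
□□□□□□□
□□□□□□□
□□□■■□□
>□■□□□■
□□■□□■□
□□□■□□■
□□□□■■□
□□□□□□□
37) □□□□□□□
□□□□□□□
□□□□□□□
□□□■■□□
■□■□□□■
v□■□□■□
□□□■□□■
□□□□■■□
□□□□□□□
38) □□□□□□□
□□□□□□□
□□□□□□□
□□□■■□□
■□■□□□■
■□■□□■<
□□□■□□■
□□□□■■□
□□□□□□□
39) □□□□□□□
□□□□□□□
□□□□□□□
□□□■■□□
■□■□□□^
■□■□□■■
□□□■□□■
□□□□■■□
□□□□□□□

1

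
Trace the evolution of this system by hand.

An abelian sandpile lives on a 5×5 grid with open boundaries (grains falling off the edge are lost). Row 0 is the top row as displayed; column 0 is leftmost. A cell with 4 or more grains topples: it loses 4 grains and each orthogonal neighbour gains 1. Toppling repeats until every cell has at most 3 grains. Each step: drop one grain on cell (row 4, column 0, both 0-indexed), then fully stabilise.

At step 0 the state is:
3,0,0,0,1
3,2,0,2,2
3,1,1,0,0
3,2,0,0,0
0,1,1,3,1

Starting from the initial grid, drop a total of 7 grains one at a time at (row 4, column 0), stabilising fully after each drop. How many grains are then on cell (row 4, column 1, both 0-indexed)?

0) 3,0,0,0,1
3,2,0,2,2
3,1,1,0,0
3,2,0,0,0
0,1,1,3,1
1) 3,0,0,0,1
3,2,0,2,2
3,1,1,0,0
3,2,0,0,0
1,1,1,3,1
2) 3,0,0,0,1
3,2,0,2,2
3,1,1,0,0
3,2,0,0,0
2,1,1,3,1
3) 3,0,0,0,1
3,2,0,2,2
3,1,1,0,0
3,2,0,0,0
3,1,1,3,1
4) 0,1,0,0,1
1,3,0,2,2
1,2,1,0,0
1,3,0,0,0
1,2,1,3,1
5) 0,1,0,0,1
1,3,0,2,2
1,2,1,0,0
1,3,0,0,0
2,2,1,3,1
6) 0,1,0,0,1
1,3,0,2,2
1,2,1,0,0
1,3,0,0,0
3,2,1,3,1
7) 0,1,0,0,1
1,3,0,2,2
1,2,1,0,0
2,3,0,0,0
0,3,1,3,1

3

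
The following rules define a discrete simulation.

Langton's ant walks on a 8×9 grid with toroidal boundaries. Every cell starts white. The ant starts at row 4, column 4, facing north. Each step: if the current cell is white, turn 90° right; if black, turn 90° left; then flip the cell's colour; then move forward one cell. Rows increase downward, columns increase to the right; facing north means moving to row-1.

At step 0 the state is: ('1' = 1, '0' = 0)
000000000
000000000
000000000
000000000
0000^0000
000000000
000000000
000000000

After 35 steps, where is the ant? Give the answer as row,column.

step 0: 000000000
000000000
000000000
000000000
0000^0000
000000000
000000000
000000000
step 1: 000000000
000000000
000000000
000000000
00001>000
000000000
000000000
000000000
step 2: 000000000
000000000
000000000
000000000
000011000
00000v000
000000000
000000000
step 3: 000000000
000000000
000000000
000000000
000011000
0000<1000
000000000
000000000
step 4: 000000000
000000000
000000000
000000000
0000^1000
000011000
000000000
000000000
step 5: 000000000
000000000
000000000
000000000
000<01000
000011000
000000000
000000000
step 6: 000000000
000000000
000000000
000^00000
000101000
000011000
000000000
000000000
step 7: 000000000
000000000
000000000
0001>0000
000101000
000011000
000000000
000000000
step 8: 000000000
000000000
000000000
000110000
0001v1000
000011000
000000000
000000000
step 9: 000000000
000000000
000000000
000110000
000<11000
000011000
000000000
000000000
step 10: 000000000
000000000
000000000
000110000
000011000
000v11000
000000000
000000000
step 11: 000000000
000000000
000000000
000110000
000011000
00<111000
000000000
000000000
step 12: 000000000
000000000
000000000
000110000
00^011000
001111000
000000000
000000000
step 13: 000000000
000000000
000000000
000110000
001>11000
001111000
000000000
000000000
step 14: 000000000
000000000
000000000
000110000
001111000
001v11000
000000000
000000000
step 15: 000000000
000000000
000000000
000110000
001111000
0010>1000
000000000
000000000
step 16: 000000000
000000000
000000000
000110000
0011^1000
001001000
000000000
000000000
step 17: 000000000
000000000
000000000
000110000
001<01000
001001000
000000000
000000000
step 18: 000000000
000000000
000000000
000110000
001001000
001v01000
000000000
000000000
step 19: 000000000
000000000
000000000
000110000
001001000
00<101000
000000000
000000000
step 20: 000000000
000000000
000000000
000110000
001001000
000101000
00v000000
000000000
step 21: 000000000
000000000
000000000
000110000
001001000
000101000
0<1000000
000000000
step 22: 000000000
000000000
000000000
000110000
001001000
0^0101000
011000000
000000000
step 23: 000000000
000000000
000000000
000110000
001001000
01>101000
011000000
000000000
step 24: 000000000
000000000
000000000
000110000
001001000
011101000
01v000000
000000000
step 25: 000000000
000000000
000000000
000110000
001001000
011101000
010>00000
000000000
step 26: 000000000
000000000
000000000
000110000
001001000
011101000
010100000
000v00000
step 27: 000000000
000000000
000000000
000110000
001001000
011101000
010100000
00<100000
step 28: 000000000
000000000
000000000
000110000
001001000
011101000
01^100000
001100000
step 29: 000000000
000000000
000000000
000110000
001001000
011101000
011>00000
001100000
step 30: 000000000
000000000
000000000
000110000
001001000
011^01000
011000000
001100000
step 31: 000000000
000000000
000000000
000110000
001001000
01<001000
011000000
001100000
step 32: 000000000
000000000
000000000
000110000
001001000
010001000
01v000000
001100000
step 33: 000000000
000000000
000000000
000110000
001001000
010001000
010>00000
001100000
step 34: 000000000
000000000
000000000
000110000
001001000
010001000
010100000
001v00000
step 35: 000000000
000000000
000000000
000110000
001001000
010001000
010100000
0010>0000

7,4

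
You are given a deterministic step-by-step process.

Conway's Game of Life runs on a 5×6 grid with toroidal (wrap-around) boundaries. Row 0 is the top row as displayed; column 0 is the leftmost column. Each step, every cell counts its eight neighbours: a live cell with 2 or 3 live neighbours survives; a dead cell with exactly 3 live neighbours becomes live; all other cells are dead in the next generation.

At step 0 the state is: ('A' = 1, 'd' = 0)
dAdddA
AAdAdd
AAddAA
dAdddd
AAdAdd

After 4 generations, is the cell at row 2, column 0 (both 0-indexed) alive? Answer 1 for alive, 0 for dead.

0

t=0: dAdddA
AAdAdd
AAddAA
dAdddd
AAdAdd
t=1: ddddAA
dddddd
ddddAA
ddddAd
dAdddd
t=2: dddddd
dddddd
ddddAA
ddddAA
ddddAA
t=3: dddddd
dddddd
ddddAA
AddAdd
ddddAA
t=4: dddddd
dddddd
ddddAA
AddAdd
ddddAA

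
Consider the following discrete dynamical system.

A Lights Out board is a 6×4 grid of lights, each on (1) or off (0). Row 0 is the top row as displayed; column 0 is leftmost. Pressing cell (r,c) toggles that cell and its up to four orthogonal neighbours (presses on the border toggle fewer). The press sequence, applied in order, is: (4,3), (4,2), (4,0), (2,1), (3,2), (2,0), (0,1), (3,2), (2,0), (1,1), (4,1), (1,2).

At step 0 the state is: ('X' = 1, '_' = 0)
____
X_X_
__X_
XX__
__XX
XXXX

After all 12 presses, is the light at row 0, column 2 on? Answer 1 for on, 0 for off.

step 0: ____
X_X_
__X_
XX__
__XX
XXXX
step 1: ____
X_X_
__X_
XX_X
____
XXX_
step 2: ____
X_X_
__X_
XXXX
_XXX
XX__
step 3: ____
X_X_
__X_
_XXX
X_XX
_X__
step 4: ____
XXX_
XX__
__XX
X_XX
_X__
step 5: ____
XXX_
XXX_
_X__
X__X
_X__
step 6: ____
_XX_
__X_
XX__
X__X
_X__
step 7: XXX_
__X_
__X_
XX__
X__X
_X__
step 8: XXX_
__X_
____
X_XX
X_XX
_X__
step 9: XXX_
X_X_
XX__
__XX
X_XX
_X__
step 10: X_X_
_X__
X___
__XX
X_XX
_X__
step 11: X_X_
_X__
X___
_XXX
_X_X
____
step 12: X___
__XX
X_X_
_XXX
_X_X
____

0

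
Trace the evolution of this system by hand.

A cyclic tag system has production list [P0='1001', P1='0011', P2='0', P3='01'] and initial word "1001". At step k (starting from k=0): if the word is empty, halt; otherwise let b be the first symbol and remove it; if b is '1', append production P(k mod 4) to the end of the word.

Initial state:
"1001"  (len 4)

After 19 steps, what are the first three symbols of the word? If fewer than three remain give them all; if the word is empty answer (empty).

100

[0] "1001"  (len 4)
[1] "0011001"  (len 7)
[2] "011001"  (len 6)
[3] "11001"  (len 5)
[4] "100101"  (len 6)
[5] "001011001"  (len 9)
[6] "01011001"  (len 8)
[7] "1011001"  (len 7)
[8] "01100101"  (len 8)
[9] "1100101"  (len 7)
[10] "1001010011"  (len 10)
[11] "0010100110"  (len 10)
[12] "010100110"  (len 9)
[13] "10100110"  (len 8)
[14] "01001100011"  (len 11)
[15] "1001100011"  (len 10)
[16] "00110001101"  (len 11)
[17] "0110001101"  (len 10)
[18] "110001101"  (len 9)
[19] "100011010"  (len 9)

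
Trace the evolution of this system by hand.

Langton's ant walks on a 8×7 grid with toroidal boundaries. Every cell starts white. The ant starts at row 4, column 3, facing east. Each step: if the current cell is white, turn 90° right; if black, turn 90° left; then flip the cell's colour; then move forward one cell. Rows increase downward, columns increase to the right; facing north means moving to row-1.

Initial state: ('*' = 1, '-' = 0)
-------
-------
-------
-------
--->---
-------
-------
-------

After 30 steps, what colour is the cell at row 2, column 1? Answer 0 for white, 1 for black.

1

t=0: -------
-------
-------
-------
--->---
-------
-------
-------
t=1: -------
-------
-------
-------
---*---
---v---
-------
-------
t=2: -------
-------
-------
-------
---*---
--<*---
-------
-------
t=3: -------
-------
-------
-------
--^*---
--**---
-------
-------
t=4: -------
-------
-------
-------
--*>---
--**---
-------
-------
t=5: -------
-------
-------
---^---
--*----
--**---
-------
-------
t=6: -------
-------
-------
---*>--
--*----
--**---
-------
-------
t=7: -------
-------
-------
---**--
--*-v--
--**---
-------
-------
t=8: -------
-------
-------
---**--
--*<*--
--**---
-------
-------
t=9: -------
-------
-------
---^*--
--***--
--**---
-------
-------
t=10: -------
-------
-------
--<-*--
--***--
--**---
-------
-------
t=11: -------
-------
--^----
--*-*--
--***--
--**---
-------
-------
t=12: -------
-------
--*>---
--*-*--
--***--
--**---
-------
-------
t=13: -------
-------
--**---
--*v*--
--***--
--**---
-------
-------
t=14: -------
-------
--**---
--<**--
--***--
--**---
-------
-------
t=15: -------
-------
--**---
---**--
--v**--
--**---
-------
-------
t=16: -------
-------
--**---
---**--
--->*--
--**---
-------
-------
t=17: -------
-------
--**---
---^*--
----*--
--**---
-------
-------
t=18: -------
-------
--**---
--<-*--
----*--
--**---
-------
-------
t=19: -------
-------
--^*---
--*-*--
----*--
--**---
-------
-------
t=20: -------
-------
-<-*---
--*-*--
----*--
--**---
-------
-------
t=21: -------
-^-----
-*-*---
--*-*--
----*--
--**---
-------
-------
t=22: -------
-*>----
-*-*---
--*-*--
----*--
--**---
-------
-------
t=23: -------
-**----
-*v*---
--*-*--
----*--
--**---
-------
-------
t=24: -------
-**----
-<**---
--*-*--
----*--
--**---
-------
-------
t=25: -------
-**----
--**---
-v*-*--
----*--
--**---
-------
-------
t=26: -------
-**----
--**---
<**-*--
----*--
--**---
-------
-------
t=27: -------
-**----
^-**---
***-*--
----*--
--**---
-------
-------
t=28: -------
-**----
*>**---
***-*--
----*--
--**---
-------
-------
t=29: -------
-**----
****---
*v*-*--
----*--
--**---
-------
-------
t=30: -------
-**----
****---
*->-*--
----*--
--**---
-------
-------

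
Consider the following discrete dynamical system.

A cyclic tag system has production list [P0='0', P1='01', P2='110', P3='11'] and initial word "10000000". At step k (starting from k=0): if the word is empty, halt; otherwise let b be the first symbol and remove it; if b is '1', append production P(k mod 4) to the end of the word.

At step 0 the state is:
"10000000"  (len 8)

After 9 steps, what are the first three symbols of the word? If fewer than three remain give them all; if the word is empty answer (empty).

(empty)

k=0  "10000000"  (len 8)
k=1  "00000000"  (len 8)
k=2  "0000000"  (len 7)
k=3  "000000"  (len 6)
k=4  "00000"  (len 5)
k=5  "0000"  (len 4)
k=6  "000"  (len 3)
k=7  "00"  (len 2)
k=8  "0"  (len 1)
k=9  (halted — word empty)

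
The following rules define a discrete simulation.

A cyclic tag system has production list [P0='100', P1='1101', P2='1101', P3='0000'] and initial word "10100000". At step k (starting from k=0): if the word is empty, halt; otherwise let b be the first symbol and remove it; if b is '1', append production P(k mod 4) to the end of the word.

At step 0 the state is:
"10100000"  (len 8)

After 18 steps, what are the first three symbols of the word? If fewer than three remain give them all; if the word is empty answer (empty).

000

k=0  "10100000"  (len 8)
k=1  "0100000100"  (len 10)
k=2  "100000100"  (len 9)
k=3  "000001001101"  (len 12)
k=4  "00001001101"  (len 11)
k=5  "0001001101"  (len 10)
k=6  "001001101"  (len 9)
k=7  "01001101"  (len 8)
k=8  "1001101"  (len 7)
k=9  "001101100"  (len 9)
k=10  "01101100"  (len 8)
k=11  "1101100"  (len 7)
k=12  "1011000000"  (len 10)
k=13  "011000000100"  (len 12)
k=14  "11000000100"  (len 11)
k=15  "10000001001101"  (len 14)
k=16  "00000010011010000"  (len 17)
k=17  "0000010011010000"  (len 16)
k=18  "000010011010000"  (len 15)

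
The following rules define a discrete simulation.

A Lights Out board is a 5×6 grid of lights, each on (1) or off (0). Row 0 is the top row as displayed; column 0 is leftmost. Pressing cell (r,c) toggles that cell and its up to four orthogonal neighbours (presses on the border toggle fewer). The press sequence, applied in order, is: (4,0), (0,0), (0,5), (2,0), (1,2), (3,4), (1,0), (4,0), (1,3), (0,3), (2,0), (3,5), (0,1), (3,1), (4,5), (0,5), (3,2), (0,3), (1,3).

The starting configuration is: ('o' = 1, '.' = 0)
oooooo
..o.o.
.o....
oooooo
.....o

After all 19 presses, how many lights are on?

18

[0] oooooo
..o.o.
.o....
oooooo
.....o
[1] oooooo
..o.o.
.o....
.ooooo
oo...o
[2] ..oooo
o.o.o.
.o....
.ooooo
oo...o
[3] ..oo..
o.o.oo
.o....
.ooooo
oo...o
[4] ..oo..
..o.oo
o.....
oooooo
oo...o
[5] ...o..
.o.ooo
o.o...
oooooo
oo...o
[6] ...o..
.o.ooo
o.o.o.
ooo...
oo..oo
[7] o..o..
o..ooo
..o.o.
ooo...
oo..oo
[8] o..o..
o..ooo
..o.o.
.oo...
....oo
[9] o.....
o.o..o
..ooo.
.oo...
....oo
[10] o.ooo.
o.oo.o
..ooo.
.oo...
....oo
[11] o.ooo.
..oo.o
ooooo.
ooo...
....oo
[12] o.ooo.
..oo.o
oooooo
ooo.oo
....o.
[13] .o.oo.
.ooo.o
oooooo
ooo.oo
....o.
[14] .o.oo.
.ooo.o
o.oooo
....oo
.o..o.
[15] .o.oo.
.ooo.o
o.oooo
....o.
.o...o
[16] .o.o.o
.ooo..
o.oooo
....o.
.o...o
[17] .o.o.o
.ooo..
o..ooo
.oooo.
.oo..o
[18] .oo.oo
.oo...
o..ooo
.oooo.
.oo..o
[19] .ooooo
.o.oo.
o...oo
.oooo.
.oo..o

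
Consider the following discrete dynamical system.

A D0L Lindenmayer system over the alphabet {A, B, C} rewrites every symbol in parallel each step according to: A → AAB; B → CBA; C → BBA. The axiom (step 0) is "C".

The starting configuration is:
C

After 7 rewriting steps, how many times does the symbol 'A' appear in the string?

1093

0) C
1) BBA
2) CBACBAAAB
3) BBACBAAABBBACBAAABAABAABCBA
4) CBACBAAABBBACBAAABAABAABCBACBACBAAABBBACBAAABAABAABCBAAABAABCBAAABAABCBABBACBAAAB
5) BBACBAAABBBACBAAABAABAABCBACBACBAAABBBACBAAABAABAABCBAAABA…AAABAABAABCBAAABAABCBABBACBAAABCBACBAAABBBACBAAABAABAABCBA  (len 243)
6) CBACBAAABBBACBAAABAABAABCBACBACBAAABBBACBAAABAABAABCBAAABA…BCBACBACBAAABBBACBAAABAABAABCBAAABAABCBAAABAABCBABBACBAAAB  (len 729)
7) BBACBAAABBBACBAAABAABAABCBACBACBAAABBBACBAAABAABAABCBAAABA…AAABAABAABCBAAABAABCBABBACBAAABCBACBAAABBBACBAAABAABAABCBA  (len 2187)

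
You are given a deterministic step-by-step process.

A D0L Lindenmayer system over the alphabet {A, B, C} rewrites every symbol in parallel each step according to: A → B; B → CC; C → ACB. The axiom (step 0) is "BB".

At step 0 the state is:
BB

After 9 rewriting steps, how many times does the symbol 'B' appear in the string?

1032

k=0  BB
k=1  CCCC
k=2  ACBACBACBACB
k=3  BACBCCBACBCCBACBCCBACBCC
k=4  CCBACBCCACBACBCCBACBCCACBACBCCBACBCCACBACBCCBACBCCACBACB
k=5  ACBACBCCBACBCCACBACBBACBCCBACBCCACBACBCCBACBCCACBACBBACBCC…CCBACBCCACBACBBACBCCBACBCCACBACBCCBACBCCACBACBBACBCCBACBCC  (len 128)
k=6  BACBCCBACBCCACBACBCCBACBCCACBACBBACBCCBACBCCCCBACBCCACBACB…BACBCCBACBCCACBACBBACBCCBACBCCCCBACBCCACBACBCCBACBCCACBACB  (len 288)
k=7  CCBACBCCACBACBCCBACBCCACBACBBACBCCBACBCCACBACBCCBACBCCACBA…CCBACBCCACBACBBACBCCBACBCCACBACBCCBACBCCACBACBBACBCCBACBCC  (len 656)
k=8  ACBACBCCBACBCCACBACBBACBCCBACBCCACBACBCCBACBCCACBACBBACBCC…BACBCCBACBCCACBACBBACBCCBACBCCCCBACBCCACBACBCCBACBCCACBACB  (len 1488)
k=9  BACBCCBACBCCACBACBCCBACBCCACBACBBACBCCBACBCCCCBACBCCACBACB…CCBACBCCACBACBBACBCCBACBCCACBACBCCBACBCCACBACBBACBCCBACBCC  (len 3376)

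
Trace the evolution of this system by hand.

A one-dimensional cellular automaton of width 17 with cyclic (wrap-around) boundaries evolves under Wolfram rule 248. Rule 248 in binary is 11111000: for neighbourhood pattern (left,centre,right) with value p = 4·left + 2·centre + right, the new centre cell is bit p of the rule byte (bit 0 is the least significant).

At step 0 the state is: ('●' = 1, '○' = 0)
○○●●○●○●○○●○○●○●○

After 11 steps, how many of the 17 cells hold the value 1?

17

step 0: ○○●●○●○●○○●○○●○●○
step 1: ○○●●●○●○●○○●○○●○●
step 2: ●○●●●●○●○●○○●○○●○
step 3: ○●●●●●●○●○●○○●○○●
step 4: ●●●●●●●●○●○●○○●○○
step 5: ●●●●●●●●●○●○●○○●○
step 6: ●●●●●●●●●●○●○●○○●
step 7: ●●●●●●●●●●●○●○●○●
step 8: ●●●●●●●●●●●●○●○●●
step 9: ●●●●●●●●●●●●●○●●●
step 10: ●●●●●●●●●●●●●●●●●
step 11: ●●●●●●●●●●●●●●●●●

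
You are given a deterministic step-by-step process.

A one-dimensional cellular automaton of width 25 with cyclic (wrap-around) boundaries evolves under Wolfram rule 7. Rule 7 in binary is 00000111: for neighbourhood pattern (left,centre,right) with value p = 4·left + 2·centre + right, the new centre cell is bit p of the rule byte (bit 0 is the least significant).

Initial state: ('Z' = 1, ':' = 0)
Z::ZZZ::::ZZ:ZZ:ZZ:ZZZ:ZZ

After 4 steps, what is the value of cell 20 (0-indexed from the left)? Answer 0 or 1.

0) Z::ZZZ::::ZZ:ZZ:ZZ:ZZZ:ZZ
1) ::Z::::ZZZ:::::::::::::::
2) ZZZ:ZZZ::::ZZZZZZZZZZZZZZ
3) ::::::::ZZZ::::::::::::::
4) ZZZZZZZZ::::ZZZZZZZZZZZZZ

1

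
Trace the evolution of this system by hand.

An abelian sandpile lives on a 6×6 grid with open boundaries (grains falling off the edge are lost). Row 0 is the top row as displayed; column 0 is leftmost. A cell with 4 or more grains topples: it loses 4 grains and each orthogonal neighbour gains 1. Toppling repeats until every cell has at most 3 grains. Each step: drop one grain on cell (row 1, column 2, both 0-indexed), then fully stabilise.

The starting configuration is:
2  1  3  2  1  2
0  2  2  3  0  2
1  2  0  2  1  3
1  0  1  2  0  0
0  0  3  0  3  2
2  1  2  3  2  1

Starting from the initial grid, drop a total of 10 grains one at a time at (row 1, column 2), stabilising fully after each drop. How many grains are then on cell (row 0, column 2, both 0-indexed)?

[0] 2  1  3  2  1  2
0  2  2  3  0  2
1  2  0  2  1  3
1  0  1  2  0  0
0  0  3  0  3  2
2  1  2  3  2  1
[1] 2  1  3  2  1  2
0  2  3  3  0  2
1  2  0  2  1  3
1  0  1  2  0  0
0  0  3  0  3  2
2  1  2  3  2  1
[2] 2  2  1  0  2  2
0  3  2  1  1  2
1  2  1  3  1  3
1  0  1  2  0  0
0  0  3  0  3  2
2  1  2  3  2  1
[3] 2  2  1  0  2  2
0  3  3  1  1  2
1  2  1  3  1  3
1  0  1  2  0  0
0  0  3  0  3  2
2  1  2  3  2  1
[4] 2  3  2  0  2  2
1  0  1  2  1  2
1  3  2  3  1  3
1  0  1  2  0  0
0  0  3  0  3  2
2  1  2  3  2  1
[5] 2  3  2  0  2  2
1  0  2  2  1  2
1  3  2  3  1  3
1  0  1  2  0  0
0  0  3  0  3  2
2  1  2  3  2  1
[6] 2  3  2  0  2  2
1  0  3  2  1  2
1  3  2  3  1  3
1  0  1  2  0  0
0  0  3  0  3  2
2  1  2  3  2  1
[7] 2  3  3  0  2  2
1  1  0  3  1  2
1  3  3  3  1  3
1  0  1  2  0  0
0  0  3  0  3  2
2  1  2  3  2  1
[8] 2  3  3  0  2  2
1  1  1  3  1  2
1  3  3  3  1  3
1  0  1  2  0  0
0  0  3  0  3  2
2  1  2  3  2  1
[9] 2  3  3  0  2  2
1  1  2  3  1  2
1  3  3  3  1  3
1  0  1  2  0  0
0  0  3  0  3  2
2  1  2  3  2  1
[10] 2  3  3  0  2  2
1  1  3  3  1  2
1  3  3  3  1  3
1  0  1  2  0  0
0  0  3  0  3  2
2  1  2  3  2  1

3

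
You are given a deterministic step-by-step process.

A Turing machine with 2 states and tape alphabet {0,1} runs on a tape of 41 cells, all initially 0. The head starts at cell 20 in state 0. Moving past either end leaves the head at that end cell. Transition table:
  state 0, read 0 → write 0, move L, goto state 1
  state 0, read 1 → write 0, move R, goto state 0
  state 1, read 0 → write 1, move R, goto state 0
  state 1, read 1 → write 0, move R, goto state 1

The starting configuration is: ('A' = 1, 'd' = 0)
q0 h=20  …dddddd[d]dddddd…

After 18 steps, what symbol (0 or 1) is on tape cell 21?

0) q0 h=20  …dddddd[d]dddddd…
1) q1 h=19  …dddddd[d]dddddd…
2) q0 h=20  …dddddA[d]dddddd…
3) q1 h=19  …dddddd[A]dddddd…
4) q1 h=20  …dddddd[d]dddddd…
5) q0 h=21  …dddddA[d]dddddd…
6) q1 h=20  …dddddd[A]dddddd…
7) q1 h=21  …dddddd[d]dddddd…
8) q0 h=22  …dddddA[d]dddddd…
9) q1 h=21  …dddddd[A]dddddd…
10) q1 h=22  …dddddd[d]dddddd…
11) q0 h=23  …dddddA[d]dddddd…
12) q1 h=22  …dddddd[A]dddddd…
13) q1 h=23  …dddddd[d]dddddd…
14) q0 h=24  …dddddA[d]dddddd…
15) q1 h=23  …dddddd[A]dddddd…
16) q1 h=24  …dddddd[d]dddddd…
17) q0 h=25  …dddddA[d]dddddd…
18) q1 h=24  …dddddd[A]dddddd…

0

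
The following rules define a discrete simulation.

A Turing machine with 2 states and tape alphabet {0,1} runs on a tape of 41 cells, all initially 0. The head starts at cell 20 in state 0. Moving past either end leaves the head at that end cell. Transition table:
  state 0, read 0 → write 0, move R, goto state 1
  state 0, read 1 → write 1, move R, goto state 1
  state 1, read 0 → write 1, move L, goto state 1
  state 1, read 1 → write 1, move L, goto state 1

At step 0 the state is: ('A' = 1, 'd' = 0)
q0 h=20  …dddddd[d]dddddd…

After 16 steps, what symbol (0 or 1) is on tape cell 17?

1

t=0: q0 h=20  …dddddd[d]dddddd…
t=1: q1 h=21  …dddddd[d]dddddd…
t=2: q1 h=20  …dddddd[d]Addddd…
t=3: q1 h=19  …dddddd[d]AAdddd…
t=4: q1 h=18  …dddddd[d]AAAddd…
t=5: q1 h=17  …dddddd[d]AAAAdd…
t=6: q1 h=16  …dddddd[d]AAAAAd…
t=7: q1 h=15  …dddddd[d]AAAAAA…
t=8: q1 h=14  …dddddd[d]AAAAAA…
t=9: q1 h=13  …dddddd[d]AAAAAA…
t=10: q1 h=12  …dddddd[d]AAAAAA…
t=11: q1 h=11  …dddddd[d]AAAAAA…
t=12: q1 h=10  …dddddd[d]AAAAAA…
t=13: q1 h= 9  …dddddd[d]AAAAAA…
t=14: q1 h= 8  …dddddd[d]AAAAAA…
t=15: q1 h= 7  …dddddd[d]AAAAAA…
t=16: q1 h= 6  |dddddd[d]AAAAAA…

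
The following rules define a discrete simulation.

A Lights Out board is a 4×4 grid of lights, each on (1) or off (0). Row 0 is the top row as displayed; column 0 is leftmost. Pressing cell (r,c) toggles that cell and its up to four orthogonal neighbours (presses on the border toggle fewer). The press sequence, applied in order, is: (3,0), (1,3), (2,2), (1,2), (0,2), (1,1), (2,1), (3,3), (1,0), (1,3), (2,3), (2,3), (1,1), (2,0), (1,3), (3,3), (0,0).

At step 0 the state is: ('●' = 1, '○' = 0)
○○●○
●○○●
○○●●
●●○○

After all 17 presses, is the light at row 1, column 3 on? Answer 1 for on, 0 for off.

1

[0] ○○●○
●○○●
○○●●
●●○○
[1] ○○●○
●○○●
●○●●
○○○○
[2] ○○●●
●○●○
●○●○
○○○○
[3] ○○●●
●○○○
●●○●
○○●○
[4] ○○○●
●●●●
●●●●
○○●○
[5] ○●●○
●●○●
●●●●
○○●○
[6] ○○●○
○○●●
●○●●
○○●○
[7] ○○●○
○●●●
○●○●
○●●○
[8] ○○●○
○●●●
○●○○
○●○●
[9] ●○●○
●○●●
●●○○
○●○●
[10] ●○●●
●○○○
●●○●
○●○●
[11] ●○●●
●○○●
●●●○
○●○○
[12] ●○●●
●○○○
●●○●
○●○●
[13] ●●●●
○●●○
●○○●
○●○●
[14] ●●●●
●●●○
○●○●
●●○●
[15] ●●●○
●●○●
○●○○
●●○●
[16] ●●●○
●●○●
○●○●
●●●○
[17] ○○●○
○●○●
○●○●
●●●○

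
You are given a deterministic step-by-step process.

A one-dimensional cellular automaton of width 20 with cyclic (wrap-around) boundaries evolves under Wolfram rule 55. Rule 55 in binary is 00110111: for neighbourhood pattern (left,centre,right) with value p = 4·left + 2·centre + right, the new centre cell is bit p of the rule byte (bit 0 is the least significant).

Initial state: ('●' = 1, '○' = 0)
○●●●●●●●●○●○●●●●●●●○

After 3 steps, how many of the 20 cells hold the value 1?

[0] ○●●●●●●●●○●○●●●●●●●○
[1] ●○○○○○○○○●●●○○○○○○○●
[2] ○●●●●●●●●○○○●●●●●●●○
[3] ●○○○○○○○○●●●○○○○○○○●

5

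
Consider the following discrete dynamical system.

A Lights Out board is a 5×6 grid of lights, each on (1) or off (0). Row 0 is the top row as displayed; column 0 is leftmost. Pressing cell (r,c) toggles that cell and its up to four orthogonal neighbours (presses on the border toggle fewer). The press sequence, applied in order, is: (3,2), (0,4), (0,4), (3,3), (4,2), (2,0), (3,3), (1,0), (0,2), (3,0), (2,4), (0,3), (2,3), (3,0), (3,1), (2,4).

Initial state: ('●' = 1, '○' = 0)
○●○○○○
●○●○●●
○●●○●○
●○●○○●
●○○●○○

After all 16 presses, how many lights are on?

12

0) ○●○○○○
●○●○●●
○●●○●○
●○●○○●
●○○●○○
1) ○●○○○○
●○●○●●
○●○○●○
●●○●○●
●○●●○○
2) ○●○●●●
●○●○○●
○●○○●○
●●○●○●
●○●●○○
3) ○●○○○○
●○●○●●
○●○○●○
●●○●○●
●○●●○○
4) ○●○○○○
●○●○●●
○●○●●○
●●●○●●
●○●○○○
5) ○●○○○○
●○●○●●
○●○●●○
●●○○●●
●●○●○○
6) ○●○○○○
○○●○●●
●○○●●○
○●○○●●
●●○●○○
7) ○●○○○○
○○●○●●
●○○○●○
○●●●○●
●●○○○○
8) ●●○○○○
●●●○●●
○○○○●○
○●●●○●
●●○○○○
9) ●○●●○○
●●○○●●
○○○○●○
○●●●○●
●●○○○○
10) ●○●●○○
●●○○●●
●○○○●○
●○●●○●
○●○○○○
11) ●○●●○○
●●○○○●
●○○●○●
●○●●●●
○●○○○○
12) ●○○○●○
●●○●○●
●○○●○●
●○●●●●
○●○○○○
13) ●○○○●○
●●○○○●
●○●○●●
●○●○●●
○●○○○○
14) ●○○○●○
●●○○○●
○○●○●●
○●●○●●
●●○○○○
15) ●○○○●○
●●○○○●
○●●○●●
●○○○●●
●○○○○○
16) ●○○○●○
●●○○●●
○●●●○○
●○○○○●
●○○○○○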